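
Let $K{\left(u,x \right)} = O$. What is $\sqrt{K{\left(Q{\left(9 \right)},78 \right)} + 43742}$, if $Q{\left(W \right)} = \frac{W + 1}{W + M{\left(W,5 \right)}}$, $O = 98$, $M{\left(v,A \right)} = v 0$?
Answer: $8 \sqrt{685} \approx 209.38$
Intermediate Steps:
$M{\left(v,A \right)} = 0$
$Q{\left(W \right)} = \frac{1 + W}{W}$ ($Q{\left(W \right)} = \frac{W + 1}{W + 0} = \frac{1 + W}{W}$)
$K{\left(u,x \right)} = 98$
$\sqrt{K{\left(Q{\left(9 \right)},78 \right)} + 43742} = \sqrt{98 + 43742} = \sqrt{43840} = 8 \sqrt{685}$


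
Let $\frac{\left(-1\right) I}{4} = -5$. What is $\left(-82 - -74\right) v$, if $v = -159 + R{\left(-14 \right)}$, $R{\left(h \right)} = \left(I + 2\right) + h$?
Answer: $1208$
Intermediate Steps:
$I = 20$ ($I = \left(-4\right) \left(-5\right) = 20$)
$R{\left(h \right)} = 22 + h$ ($R{\left(h \right)} = \left(20 + 2\right) + h = 22 + h$)
$v = -151$ ($v = -159 + \left(22 - 14\right) = -159 + 8 = -151$)
$\left(-82 - -74\right) v = \left(-82 - -74\right) \left(-151\right) = \left(-82 + 74\right) \left(-151\right) = \left(-8\right) \left(-151\right) = 1208$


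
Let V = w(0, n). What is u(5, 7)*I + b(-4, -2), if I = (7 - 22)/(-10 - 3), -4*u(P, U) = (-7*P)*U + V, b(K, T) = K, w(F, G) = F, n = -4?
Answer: 3467/52 ≈ 66.673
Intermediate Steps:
V = 0
u(P, U) = 7*P*U/4 (u(P, U) = -((-7*P)*U + 0)/4 = -(-7*P*U + 0)/4 = -(-7)*P*U/4 = 7*P*U/4)
I = 15/13 (I = -15/(-13) = -15*(-1/13) = 15/13 ≈ 1.1538)
u(5, 7)*I + b(-4, -2) = ((7/4)*5*7)*(15/13) - 4 = (245/4)*(15/13) - 4 = 3675/52 - 4 = 3467/52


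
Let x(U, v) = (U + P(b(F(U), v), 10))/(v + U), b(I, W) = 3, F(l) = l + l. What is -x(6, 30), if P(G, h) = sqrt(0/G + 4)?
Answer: -2/9 ≈ -0.22222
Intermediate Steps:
F(l) = 2*l
P(G, h) = 2 (P(G, h) = sqrt(0 + 4) = sqrt(4) = 2)
x(U, v) = (2 + U)/(U + v) (x(U, v) = (U + 2)/(v + U) = (2 + U)/(U + v))
-x(6, 30) = -(2 + 6)/(6 + 30) = -8/36 = -1*2/9 = -2/9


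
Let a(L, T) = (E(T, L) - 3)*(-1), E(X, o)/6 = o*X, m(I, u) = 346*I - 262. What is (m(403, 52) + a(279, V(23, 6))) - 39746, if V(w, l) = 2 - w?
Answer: 134587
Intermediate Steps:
m(I, u) = -262 + 346*I
E(X, o) = 6*X*o (E(X, o) = 6*(o*X) = 6*(X*o) = 6*X*o)
a(L, T) = 3 - 6*L*T (a(L, T) = (6*T*L - 3)*(-1) = (6*L*T - 3)*(-1) = (-3 + 6*L*T)*(-1) = 3 - 6*L*T)
(m(403, 52) + a(279, V(23, 6))) - 39746 = ((-262 + 346*403) + (3 - 6*279*(2 - 1*23))) - 39746 = ((-262 + 139438) + (3 - 6*279*(2 - 23))) - 39746 = (139176 + (3 - 6*279*(-21))) - 39746 = (139176 + (3 + 35154)) - 39746 = (139176 + 35157) - 39746 = 174333 - 39746 = 134587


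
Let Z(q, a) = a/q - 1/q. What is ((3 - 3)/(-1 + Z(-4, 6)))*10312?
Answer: 0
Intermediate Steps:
Z(q, a) = -1/q + a/q
((3 - 3)/(-1 + Z(-4, 6)))*10312 = ((3 - 3)/(-1 + (-1 + 6)/(-4)))*10312 = (0/(-1 - 1/4*5))*10312 = (0/(-1 - 5/4))*10312 = (0/(-9/4))*10312 = (0*(-4/9))*10312 = 0*10312 = 0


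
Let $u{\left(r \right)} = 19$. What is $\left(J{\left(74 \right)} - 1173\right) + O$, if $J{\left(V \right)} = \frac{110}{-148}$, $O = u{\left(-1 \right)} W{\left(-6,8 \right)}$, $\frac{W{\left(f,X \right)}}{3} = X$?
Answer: $- \frac{53113}{74} \approx -717.74$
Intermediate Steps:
$W{\left(f,X \right)} = 3 X$
$O = 456$ ($O = 19 \cdot 3 \cdot 8 = 19 \cdot 24 = 456$)
$J{\left(V \right)} = - \frac{55}{74}$ ($J{\left(V \right)} = 110 \left(- \frac{1}{148}\right) = - \frac{55}{74}$)
$\left(J{\left(74 \right)} - 1173\right) + O = \left(- \frac{55}{74} - 1173\right) + 456 = - \frac{86857}{74} + 456 = - \frac{53113}{74}$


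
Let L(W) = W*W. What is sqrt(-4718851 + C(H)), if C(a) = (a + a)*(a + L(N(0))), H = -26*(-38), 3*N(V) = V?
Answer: I*sqrt(2766563) ≈ 1663.3*I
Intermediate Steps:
N(V) = V/3
L(W) = W**2
H = 988
C(a) = 2*a**2 (C(a) = (a + a)*(a + ((1/3)*0)**2) = (2*a)*(a + 0**2) = (2*a)*(a + 0) = (2*a)*a = 2*a**2)
sqrt(-4718851 + C(H)) = sqrt(-4718851 + 2*988**2) = sqrt(-4718851 + 2*976144) = sqrt(-4718851 + 1952288) = sqrt(-2766563) = I*sqrt(2766563)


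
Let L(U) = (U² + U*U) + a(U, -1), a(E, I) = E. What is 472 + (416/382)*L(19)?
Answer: 244280/191 ≈ 1279.0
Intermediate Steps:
L(U) = U + 2*U² (L(U) = (U² + U*U) + U = (U² + U²) + U = 2*U² + U = U + 2*U²)
472 + (416/382)*L(19) = 472 + (416/382)*(19*(1 + 2*19)) = 472 + (416*(1/382))*(19*(1 + 38)) = 472 + 208*(19*39)/191 = 472 + (208/191)*741 = 472 + 154128/191 = 244280/191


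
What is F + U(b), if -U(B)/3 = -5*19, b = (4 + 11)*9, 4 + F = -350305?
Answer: -350024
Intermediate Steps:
F = -350309 (F = -4 - 350305 = -350309)
b = 135 (b = 15*9 = 135)
U(B) = 285 (U(B) = -(-15)*19 = -3*(-95) = 285)
F + U(b) = -350309 + 285 = -350024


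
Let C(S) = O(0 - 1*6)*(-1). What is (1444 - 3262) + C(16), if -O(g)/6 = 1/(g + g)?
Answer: -3637/2 ≈ -1818.5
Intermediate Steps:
O(g) = -3/g (O(g) = -6/(g + g) = -6*1/(2*g) = -3/g)
C(S) = -½ (C(S) = -3/(0 - 1*6)*(-1) = -3/(0 - 6)*(-1) = -3/(-6)*(-1) = -3*(-⅙)*(-1) = (½)*(-1) = -½)
(1444 - 3262) + C(16) = (1444 - 3262) - ½ = -1818 - ½ = -3637/2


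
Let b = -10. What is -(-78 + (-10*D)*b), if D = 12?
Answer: -1122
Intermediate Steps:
-(-78 + (-10*D)*b) = -(-78 - 10*12*(-10)) = -(-78 - 120*(-10)) = -(-78 + 1200) = -1*1122 = -1122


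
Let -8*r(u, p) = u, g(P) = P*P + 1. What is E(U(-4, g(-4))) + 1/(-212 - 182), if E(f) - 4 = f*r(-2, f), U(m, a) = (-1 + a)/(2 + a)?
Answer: 31501/7486 ≈ 4.2080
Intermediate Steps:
g(P) = 1 + P**2 (g(P) = P**2 + 1 = 1 + P**2)
r(u, p) = -u/8
U(m, a) = (-1 + a)/(2 + a)
E(f) = 4 + f/4 (E(f) = 4 + f*(-1/8*(-2)) = 4 + f*(1/4) = 4 + f/4)
E(U(-4, g(-4))) + 1/(-212 - 182) = (4 + ((-1 + (1 + (-4)**2))/(2 + (1 + (-4)**2)))/4) + 1/(-212 - 182) = (4 + ((-1 + (1 + 16))/(2 + (1 + 16)))/4) + 1/(-394) = (4 + ((-1 + 17)/(2 + 17))/4) - 1/394 = (4 + (16/19)/4) - 1/394 = (4 + ((1/19)*16)/4) - 1/394 = (4 + (1/4)*(16/19)) - 1/394 = (4 + 4/19) - 1/394 = 80/19 - 1/394 = 31501/7486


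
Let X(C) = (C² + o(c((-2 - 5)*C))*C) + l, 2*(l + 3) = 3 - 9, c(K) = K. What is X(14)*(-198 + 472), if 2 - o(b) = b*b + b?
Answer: -36405284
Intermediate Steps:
o(b) = 2 - b - b² (o(b) = 2 - (b*b + b) = 2 - (b² + b) = 2 - (b + b²) = 2 + (-b - b²) = 2 - b - b²)
l = -6 (l = -3 + (3 - 9)/2 = -3 + (½)*(-6) = -3 - 3 = -6)
X(C) = -6 + C² + C*(2 - 49*C² + 7*C) (X(C) = (C² + (2 - (-2 - 5)*C - ((-2 - 5)*C)²)*C) - 6 = (C² + (2 - (-7)*C - (-7*C)²)*C) - 6 = (C² + (2 + 7*C - 49*C²)*C) - 6 = (C² + (2 - 49*C² + 7*C)*C) - 6 = (C² + C*(2 - 49*C² + 7*C)) - 6 = -6 + C² + C*(2 - 49*C² + 7*C))
X(14)*(-198 + 472) = (-6 - 49*14³ + 2*14 + 8*14²)*(-198 + 472) = (-6 - 49*2744 + 28 + 8*196)*274 = (-6 - 134456 + 28 + 1568)*274 = -132866*274 = -36405284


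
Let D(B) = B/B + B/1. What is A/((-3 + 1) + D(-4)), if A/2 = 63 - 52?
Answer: -22/5 ≈ -4.4000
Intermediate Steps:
A = 22 (A = 2*(63 - 52) = 2*11 = 22)
D(B) = 1 + B (D(B) = 1 + B*1 = 1 + B)
A/((-3 + 1) + D(-4)) = 22/((-3 + 1) + (1 - 4)) = 22/(-2 - 3) = 22/(-5) = 22*(-⅕) = -22/5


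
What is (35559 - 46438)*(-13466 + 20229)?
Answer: -73574677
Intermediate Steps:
(35559 - 46438)*(-13466 + 20229) = -10879*6763 = -73574677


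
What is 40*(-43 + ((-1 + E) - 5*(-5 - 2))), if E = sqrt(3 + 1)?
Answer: -280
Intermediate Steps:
E = 2 (E = sqrt(4) = 2)
40*(-43 + ((-1 + E) - 5*(-5 - 2))) = 40*(-43 + ((-1 + 2) - 5*(-5 - 2))) = 40*(-43 + (1 - 5*(-7))) = 40*(-43 + (1 + 35)) = 40*(-43 + 36) = 40*(-7) = -280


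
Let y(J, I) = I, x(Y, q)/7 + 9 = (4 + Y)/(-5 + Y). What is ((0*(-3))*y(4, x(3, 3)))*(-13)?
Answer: 0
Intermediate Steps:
x(Y, q) = -63 + 7*(4 + Y)/(-5 + Y) (x(Y, q) = -63 + 7*((4 + Y)/(-5 + Y)) = -63 + 7*(4 + Y)/(-5 + Y))
((0*(-3))*y(4, x(3, 3)))*(-13) = ((0*(-3))*(7*(49 - 8*3)/(-5 + 3)))*(-13) = (0*(7*(49 - 24)/(-2)))*(-13) = (0*(7*(-½)*25))*(-13) = (0*(-175/2))*(-13) = 0*(-13) = 0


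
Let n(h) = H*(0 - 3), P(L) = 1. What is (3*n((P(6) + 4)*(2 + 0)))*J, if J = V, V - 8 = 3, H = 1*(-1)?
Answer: 99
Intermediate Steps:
H = -1
n(h) = 3 (n(h) = -(0 - 3) = -1*(-3) = 3)
V = 11 (V = 8 + 3 = 11)
J = 11
(3*n((P(6) + 4)*(2 + 0)))*J = (3*3)*11 = 9*11 = 99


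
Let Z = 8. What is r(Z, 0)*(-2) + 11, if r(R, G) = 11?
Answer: -11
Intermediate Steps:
r(Z, 0)*(-2) + 11 = 11*(-2) + 11 = -22 + 11 = -11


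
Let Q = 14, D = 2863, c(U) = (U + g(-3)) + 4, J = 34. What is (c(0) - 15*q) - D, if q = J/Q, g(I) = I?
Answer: -20289/7 ≈ -2898.4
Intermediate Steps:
c(U) = 1 + U (c(U) = (U - 3) + 4 = (-3 + U) + 4 = 1 + U)
q = 17/7 (q = 34/14 = 34*(1/14) = 17/7 ≈ 2.4286)
(c(0) - 15*q) - D = ((1 + 0) - 15*17/7) - 1*2863 = (1 - 255/7) - 2863 = -248/7 - 2863 = -20289/7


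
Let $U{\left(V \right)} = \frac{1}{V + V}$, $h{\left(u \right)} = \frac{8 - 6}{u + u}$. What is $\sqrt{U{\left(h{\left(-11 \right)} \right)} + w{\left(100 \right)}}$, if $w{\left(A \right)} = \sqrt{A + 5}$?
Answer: $\frac{\sqrt{-22 + 4 \sqrt{105}}}{2} \approx 2.1787$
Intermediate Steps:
$w{\left(A \right)} = \sqrt{5 + A}$
$h{\left(u \right)} = \frac{1}{u}$ ($h{\left(u \right)} = \frac{2}{2 u} = 2 \frac{1}{2 u} = \frac{1}{u}$)
$U{\left(V \right)} = \frac{1}{2 V}$
$\sqrt{U{\left(h{\left(-11 \right)} \right)} + w{\left(100 \right)}} = \sqrt{\frac{1}{2 \frac{1}{-11}} + \sqrt{5 + 100}} = \sqrt{\frac{1}{2 \left(- \frac{1}{11}\right)} + \sqrt{105}} = \sqrt{\frac{1}{2} \left(-11\right) + \sqrt{105}} = \sqrt{- \frac{11}{2} + \sqrt{105}}$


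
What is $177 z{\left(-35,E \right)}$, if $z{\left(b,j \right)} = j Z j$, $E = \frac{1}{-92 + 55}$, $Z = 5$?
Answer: $\frac{885}{1369} \approx 0.64646$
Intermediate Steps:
$E = - \frac{1}{37}$ ($E = \frac{1}{-37} = - \frac{1}{37} \approx -0.027027$)
$z{\left(b,j \right)} = 5 j^{2}$ ($z{\left(b,j \right)} = j 5 j = 5 j j = 5 j^{2}$)
$177 z{\left(-35,E \right)} = 177 \cdot 5 \left(- \frac{1}{37}\right)^{2} = 177 \cdot 5 \cdot \frac{1}{1369} = 177 \cdot \frac{5}{1369} = \frac{885}{1369}$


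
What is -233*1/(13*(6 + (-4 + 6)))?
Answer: -233/104 ≈ -2.2404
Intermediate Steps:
-233*1/(13*(6 + (-4 + 6))) = -233*1/(13*(6 + 2)) = -233/(8*13) = -233/104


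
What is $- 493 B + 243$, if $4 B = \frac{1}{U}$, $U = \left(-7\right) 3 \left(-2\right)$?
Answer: $\frac{40331}{168} \approx 240.07$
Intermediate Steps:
$U = 42$ ($U = \left(-21\right) \left(-2\right) = 42$)
$B = \frac{1}{168}$ ($B = \frac{1}{4 \cdot 42} = \frac{1}{4} \cdot \frac{1}{42} = \frac{1}{168} \approx 0.0059524$)
$- 493 B + 243 = \left(-493\right) \frac{1}{168} + 243 = - \frac{493}{168} + 243 = \frac{40331}{168}$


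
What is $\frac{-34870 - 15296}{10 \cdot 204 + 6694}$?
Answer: $- \frac{25083}{4367} \approx -5.7438$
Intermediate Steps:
$\frac{-34870 - 15296}{10 \cdot 204 + 6694} = - \frac{50166}{2040 + 6694} = - \frac{50166}{8734} = \left(-50166\right) \frac{1}{8734} = - \frac{25083}{4367}$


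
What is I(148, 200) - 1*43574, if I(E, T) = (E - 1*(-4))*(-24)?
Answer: -47222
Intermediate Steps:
I(E, T) = -96 - 24*E (I(E, T) = (E + 4)*(-24) = (4 + E)*(-24) = -96 - 24*E)
I(148, 200) - 1*43574 = (-96 - 24*148) - 1*43574 = (-96 - 3552) - 43574 = -3648 - 43574 = -47222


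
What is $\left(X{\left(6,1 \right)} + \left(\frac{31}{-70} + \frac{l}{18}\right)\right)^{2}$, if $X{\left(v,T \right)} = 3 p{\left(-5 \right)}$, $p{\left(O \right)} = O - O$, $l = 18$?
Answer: $\frac{1521}{4900} \approx 0.31041$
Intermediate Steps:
$p{\left(O \right)} = 0$
$X{\left(v,T \right)} = 0$ ($X{\left(v,T \right)} = 3 \cdot 0 = 0$)
$\left(X{\left(6,1 \right)} + \left(\frac{31}{-70} + \frac{l}{18}\right)\right)^{2} = \left(0 + \left(\frac{31}{-70} + \frac{18}{18}\right)\right)^{2} = \left(0 + \left(31 \left(- \frac{1}{70}\right) + 18 \cdot \frac{1}{18}\right)\right)^{2} = \left(0 + \left(- \frac{31}{70} + 1\right)\right)^{2} = \left(0 + \frac{39}{70}\right)^{2} = \left(\frac{39}{70}\right)^{2} = \frac{1521}{4900}$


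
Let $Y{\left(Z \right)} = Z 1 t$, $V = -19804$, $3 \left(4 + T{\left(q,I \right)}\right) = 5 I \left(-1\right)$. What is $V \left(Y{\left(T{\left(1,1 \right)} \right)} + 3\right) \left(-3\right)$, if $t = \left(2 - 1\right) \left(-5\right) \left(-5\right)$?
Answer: $-8238464$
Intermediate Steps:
$T{\left(q,I \right)} = -4 - \frac{5 I}{3}$ ($T{\left(q,I \right)} = -4 + \frac{5 I \left(-1\right)}{3} = -4 + \frac{\left(-5\right) I}{3} = -4 - \frac{5 I}{3}$)
$t = 25$ ($t = \left(2 - 1\right) \left(-5\right) \left(-5\right) = 1 \left(-5\right) \left(-5\right) = \left(-5\right) \left(-5\right) = 25$)
$Y{\left(Z \right)} = 25 Z$ ($Y{\left(Z \right)} = Z 1 \cdot 25 = Z 25 = 25 Z$)
$V \left(Y{\left(T{\left(1,1 \right)} \right)} + 3\right) \left(-3\right) = - 19804 \left(25 \left(-4 - \frac{5}{3}\right) + 3\right) \left(-3\right) = - 19804 \left(25 \left(- \frac{17}{3}\right) + 3\right) \left(-3\right) = - 19804 \left(- \frac{425}{3} + 3\right) \left(-3\right) = - 19804 \left(\left(- \frac{416}{3}\right) \left(-3\right)\right) = \left(-19804\right) 416 = -8238464$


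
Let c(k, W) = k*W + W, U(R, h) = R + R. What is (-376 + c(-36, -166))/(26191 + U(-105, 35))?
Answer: 5434/25981 ≈ 0.20915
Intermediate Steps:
U(R, h) = 2*R
c(k, W) = W + W*k (c(k, W) = W*k + W = W + W*k)
(-376 + c(-36, -166))/(26191 + U(-105, 35)) = (-376 - 166*(1 - 36))/(26191 + 2*(-105)) = (-376 - 166*(-35))/(26191 - 210) = (-376 + 5810)/25981 = 5434*(1/25981) = 5434/25981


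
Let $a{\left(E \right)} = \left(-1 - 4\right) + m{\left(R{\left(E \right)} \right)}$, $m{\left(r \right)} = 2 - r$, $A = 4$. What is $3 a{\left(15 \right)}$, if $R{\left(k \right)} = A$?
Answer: $-21$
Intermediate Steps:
$R{\left(k \right)} = 4$
$a{\left(E \right)} = -7$ ($a{\left(E \right)} = \left(-1 - 4\right) + \left(2 - 4\right) = -5 + \left(2 - 4\right) = -5 - 2 = -7$)
$3 a{\left(15 \right)} = 3 \left(-7\right) = -21$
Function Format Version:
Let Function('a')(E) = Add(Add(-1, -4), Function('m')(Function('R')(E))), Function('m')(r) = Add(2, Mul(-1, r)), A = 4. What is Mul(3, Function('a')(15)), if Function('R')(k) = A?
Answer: -21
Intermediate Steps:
Function('R')(k) = 4
Function('a')(E) = -7 (Function('a')(E) = Add(Add(-1, -4), Add(2, Mul(-1, 4))) = Add(-5, Add(2, -4)) = Add(-5, -2) = -7)
Mul(3, Function('a')(15)) = Mul(3, -7) = -21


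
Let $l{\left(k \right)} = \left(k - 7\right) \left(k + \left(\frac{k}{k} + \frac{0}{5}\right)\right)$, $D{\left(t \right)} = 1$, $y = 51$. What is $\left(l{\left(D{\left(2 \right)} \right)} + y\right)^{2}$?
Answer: $1521$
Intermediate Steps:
$l{\left(k \right)} = \left(1 + k\right) \left(-7 + k\right)$ ($l{\left(k \right)} = \left(-7 + k\right) \left(k + \left(1 + 0 \cdot \frac{1}{5}\right)\right) = \left(-7 + k\right) \left(k + \left(1 + 0\right)\right) = \left(-7 + k\right) \left(k + 1\right) = \left(-7 + k\right) \left(1 + k\right) = \left(1 + k\right) \left(-7 + k\right)$)
$\left(l{\left(D{\left(2 \right)} \right)} + y\right)^{2} = \left(\left(-7 + 1^{2} - 6\right) + 51\right)^{2} = \left(\left(-7 + 1 - 6\right) + 51\right)^{2} = \left(-12 + 51\right)^{2} = 39^{2} = 1521$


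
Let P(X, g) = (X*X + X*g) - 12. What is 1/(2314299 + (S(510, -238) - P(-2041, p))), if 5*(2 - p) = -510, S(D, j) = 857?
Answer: -1/1638249 ≈ -6.1041e-7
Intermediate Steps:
p = 104 (p = 2 - ⅕*(-510) = 2 + 102 = 104)
P(X, g) = -12 + X² + X*g (P(X, g) = (X² + X*g) - 12 = -12 + X² + X*g)
1/(2314299 + (S(510, -238) - P(-2041, p))) = 1/(2314299 + (857 - (-12 + (-2041)² - 2041*104))) = 1/(2314299 + (857 - (-12 + 4165681 - 212264))) = 1/(2314299 + (857 - 1*3953405)) = 1/(2314299 + (857 - 3953405)) = 1/(2314299 - 3952548) = 1/(-1638249) = -1/1638249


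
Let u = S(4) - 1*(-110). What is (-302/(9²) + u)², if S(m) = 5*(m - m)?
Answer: 74097664/6561 ≈ 11294.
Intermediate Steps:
S(m) = 0 (S(m) = 5*0 = 0)
u = 110 (u = 0 - 1*(-110) = 0 + 110 = 110)
(-302/(9²) + u)² = (-302/(9²) + 110)² = (-302/81 + 110)² = (8608/81)² = 74097664/6561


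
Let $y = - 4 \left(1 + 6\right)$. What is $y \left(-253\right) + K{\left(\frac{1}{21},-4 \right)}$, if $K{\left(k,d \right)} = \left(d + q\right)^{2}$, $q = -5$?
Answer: $7165$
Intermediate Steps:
$K{\left(k,d \right)} = \left(-5 + d\right)^{2}$ ($K{\left(k,d \right)} = \left(d - 5\right)^{2} = \left(-5 + d\right)^{2}$)
$y = -28$ ($y = \left(-4\right) 7 = -28$)
$y \left(-253\right) + K{\left(\frac{1}{21},-4 \right)} = \left(-28\right) \left(-253\right) + \left(-5 - 4\right)^{2} = 7084 + \left(-9\right)^{2} = 7084 + 81 = 7165$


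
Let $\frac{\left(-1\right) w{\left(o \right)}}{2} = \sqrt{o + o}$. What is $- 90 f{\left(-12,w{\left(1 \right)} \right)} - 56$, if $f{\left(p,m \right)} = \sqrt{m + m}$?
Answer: $-56 - 180 i \sqrt[4]{2} \approx -56.0 - 214.06 i$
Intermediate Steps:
$w{\left(o \right)} = - 2 \sqrt{2} \sqrt{o}$ ($w{\left(o \right)} = - 2 \sqrt{o + o} = - 2 \sqrt{2 o} = - 2 \sqrt{2} \sqrt{o}$)
$f{\left(p,m \right)} = \sqrt{2} \sqrt{m}$ ($f{\left(p,m \right)} = \sqrt{2 m} = \sqrt{2} \sqrt{m}$)
$- 90 f{\left(-12,w{\left(1 \right)} \right)} - 56 = - 90 \sqrt{2} \sqrt{- 2 \sqrt{2} \sqrt{1}} - 56 = - 90 \sqrt{2} \sqrt{\left(-2\right) \sqrt{2} \cdot 1} - 56 = - 90 \sqrt{2} \sqrt{- 2 \sqrt{2}} - 56 = - 90 \sqrt{2} i 2^{\frac{3}{4}} - 56 = - 90 \cdot 2 i \sqrt[4]{2} - 56 = - 180 i \sqrt[4]{2} - 56 = -56 - 180 i \sqrt[4]{2}$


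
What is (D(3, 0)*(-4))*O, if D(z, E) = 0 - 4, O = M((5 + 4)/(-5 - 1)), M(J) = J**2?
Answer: 36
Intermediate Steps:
O = 9/4 (O = ((5 + 4)/(-5 - 1))**2 = (9/(-6))**2 = (9*(-1/6))**2 = (-3/2)**2 = 9/4 ≈ 2.2500)
D(z, E) = -4
(D(3, 0)*(-4))*O = -4*(-4)*(9/4) = 16*(9/4) = 36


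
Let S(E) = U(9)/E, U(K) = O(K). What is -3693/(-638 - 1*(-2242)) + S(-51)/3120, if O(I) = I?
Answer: -16323461/7089680 ≈ -2.3024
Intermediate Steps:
U(K) = K
S(E) = 9/E
-3693/(-638 - 1*(-2242)) + S(-51)/3120 = -3693/(-638 - 1*(-2242)) + (9/(-51))/3120 = -3693/(-638 + 2242) + (9*(-1/51))*(1/3120) = -3693/1604 - 3/17*1/3120 = -3693*1/1604 - 1/17680 = -3693/1604 - 1/17680 = -16323461/7089680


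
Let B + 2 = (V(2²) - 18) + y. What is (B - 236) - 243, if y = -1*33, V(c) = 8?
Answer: -524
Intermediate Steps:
y = -33
B = -45 (B = -2 + ((8 - 18) - 33) = -2 + (-10 - 33) = -2 - 43 = -45)
(B - 236) - 243 = (-45 - 236) - 243 = -281 - 243 = -524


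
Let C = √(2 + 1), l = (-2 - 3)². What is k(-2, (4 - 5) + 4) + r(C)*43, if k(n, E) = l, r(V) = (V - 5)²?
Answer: 1229 - 430*√3 ≈ 484.22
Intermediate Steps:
l = 25 (l = (-5)² = 25)
C = √3 ≈ 1.7320
r(V) = (-5 + V)²
k(n, E) = 25
k(-2, (4 - 5) + 4) + r(C)*43 = 25 + (-5 + √3)²*43 = 25 + 43*(-5 + √3)²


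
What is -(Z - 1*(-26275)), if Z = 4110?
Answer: -30385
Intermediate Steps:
-(Z - 1*(-26275)) = -(4110 - 1*(-26275)) = -(4110 + 26275) = -1*30385 = -30385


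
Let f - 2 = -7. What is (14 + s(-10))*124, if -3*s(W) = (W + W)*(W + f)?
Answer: -10664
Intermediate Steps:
f = -5 (f = 2 - 7 = -5)
s(W) = -2*W*(-5 + W)/3 (s(W) = -(W + W)*(W - 5)/3 = -2*W*(-5 + W)/3)
(14 + s(-10))*124 = (14 + (2/3)*(-10)*(5 - 1*(-10)))*124 = (14 + (2/3)*(-10)*(5 + 10))*124 = (14 + (2/3)*(-10)*15)*124 = (14 - 100)*124 = -86*124 = -10664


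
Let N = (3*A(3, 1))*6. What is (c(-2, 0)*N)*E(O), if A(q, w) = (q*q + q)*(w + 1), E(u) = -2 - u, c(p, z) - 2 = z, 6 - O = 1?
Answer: -6048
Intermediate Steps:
O = 5 (O = 6 - 1*1 = 6 - 1 = 5)
c(p, z) = 2 + z
A(q, w) = (1 + w)*(q + q²) (A(q, w) = (q² + q)*(1 + w) = (q + q²)*(1 + w) = (1 + w)*(q + q²))
N = 432 (N = (3*(3*(1 + 3 + 1 + 3*1)))*6 = (3*(3*(1 + 3 + 1 + 3)))*6 = (3*(3*8))*6 = (3*24)*6 = 72*6 = 432)
(c(-2, 0)*N)*E(O) = ((2 + 0)*432)*(-2 - 1*5) = (2*432)*(-2 - 5) = 864*(-7) = -6048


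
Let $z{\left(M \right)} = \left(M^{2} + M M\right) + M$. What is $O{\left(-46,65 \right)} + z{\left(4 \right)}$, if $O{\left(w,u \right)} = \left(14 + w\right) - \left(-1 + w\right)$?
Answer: $51$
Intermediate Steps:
$O{\left(w,u \right)} = 15$
$z{\left(M \right)} = M + 2 M^{2}$ ($z{\left(M \right)} = \left(M^{2} + M^{2}\right) + M = 2 M^{2} + M = M + 2 M^{2}$)
$O{\left(-46,65 \right)} + z{\left(4 \right)} = 15 + 4 \left(1 + 2 \cdot 4\right) = 15 + 4 \left(1 + 8\right) = 15 + 4 \cdot 9 = 15 + 36 = 51$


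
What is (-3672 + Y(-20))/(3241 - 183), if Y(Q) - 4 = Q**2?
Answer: -1634/1529 ≈ -1.0687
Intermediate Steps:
Y(Q) = 4 + Q**2
(-3672 + Y(-20))/(3241 - 183) = (-3672 + (4 + (-20)**2))/(3241 - 183) = (-3672 + (4 + 400))/3058 = (-3672 + 404)*(1/3058) = -3268*1/3058 = -1634/1529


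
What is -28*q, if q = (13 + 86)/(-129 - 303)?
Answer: 77/12 ≈ 6.4167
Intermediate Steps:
q = -11/48 (q = 99/(-432) = 99*(-1/432) = -11/48 ≈ -0.22917)
-28*q = -28*(-11/48) = 77/12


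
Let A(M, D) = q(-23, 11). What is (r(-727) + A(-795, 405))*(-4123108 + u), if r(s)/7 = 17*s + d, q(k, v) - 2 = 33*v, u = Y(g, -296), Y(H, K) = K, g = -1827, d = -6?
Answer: 355396190760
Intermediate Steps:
u = -296
q(k, v) = 2 + 33*v
A(M, D) = 365 (A(M, D) = 2 + 33*11 = 2 + 363 = 365)
r(s) = -42 + 119*s (r(s) = 7*(17*s - 6) = 7*(-6 + 17*s) = -42 + 119*s)
(r(-727) + A(-795, 405))*(-4123108 + u) = ((-42 + 119*(-727)) + 365)*(-4123108 - 296) = ((-42 - 86513) + 365)*(-4123404) = (-86555 + 365)*(-4123404) = -86190*(-4123404) = 355396190760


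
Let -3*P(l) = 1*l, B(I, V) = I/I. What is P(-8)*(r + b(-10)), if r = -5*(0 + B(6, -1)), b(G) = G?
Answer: -40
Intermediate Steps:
B(I, V) = 1
P(l) = -l/3
r = -5 (r = -5*(0 + 1) = -5*1 = -5)
P(-8)*(r + b(-10)) = (-⅓*(-8))*(-5 - 10) = (8/3)*(-15) = -40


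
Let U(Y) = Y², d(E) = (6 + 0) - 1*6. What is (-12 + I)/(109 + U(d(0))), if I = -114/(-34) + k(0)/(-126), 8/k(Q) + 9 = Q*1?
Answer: -83281/1050651 ≈ -0.079266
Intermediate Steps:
d(E) = 0 (d(E) = 6 - 6 = 0)
k(Q) = 8/(-9 + Q) (k(Q) = 8/(-9 + Q*1) = 8/(-9 + Q))
I = 32387/9639 (I = -114/(-34) + (8/(-9 + 0))/(-126) = -114*(-1/34) + (8/(-9))*(-1/126) = 57/17 + (8*(-⅑))*(-1/126) = 57/17 - 8/9*(-1/126) = 57/17 + 4/567 = 32387/9639 ≈ 3.3600)
(-12 + I)/(109 + U(d(0))) = (-12 + 32387/9639)/(109 + 0²) = -83281/(9639*(109 + 0)) = -83281/9639/109 = -83281/9639*1/109 = -83281/1050651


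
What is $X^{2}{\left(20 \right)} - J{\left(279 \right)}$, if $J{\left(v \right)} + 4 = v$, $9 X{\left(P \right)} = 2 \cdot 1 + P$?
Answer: $- \frac{21791}{81} \approx -269.02$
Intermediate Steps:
$X{\left(P \right)} = \frac{2}{9} + \frac{P}{9}$ ($X{\left(P \right)} = \frac{2 \cdot 1 + P}{9} = \frac{2 + P}{9} = \frac{2}{9} + \frac{P}{9}$)
$J{\left(v \right)} = -4 + v$
$X^{2}{\left(20 \right)} - J{\left(279 \right)} = \left(\frac{2}{9} + \frac{1}{9} \cdot 20\right)^{2} - \left(-4 + 279\right) = \left(\frac{2}{9} + \frac{20}{9}\right)^{2} - 275 = \left(\frac{22}{9}\right)^{2} - 275 = \frac{484}{81} - 275 = - \frac{21791}{81}$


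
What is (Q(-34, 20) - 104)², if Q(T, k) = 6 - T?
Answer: 4096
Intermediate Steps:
(Q(-34, 20) - 104)² = ((6 - 1*(-34)) - 104)² = ((6 + 34) - 104)² = (40 - 104)² = (-64)² = 4096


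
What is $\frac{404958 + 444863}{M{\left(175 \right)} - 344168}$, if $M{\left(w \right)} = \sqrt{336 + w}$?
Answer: $- \frac{292481193928}{118451611713} - \frac{849821 \sqrt{511}}{118451611713} \approx -2.4694$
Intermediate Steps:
$\frac{404958 + 444863}{M{\left(175 \right)} - 344168} = \frac{404958 + 444863}{\sqrt{336 + 175} - 344168} = \frac{849821}{\sqrt{511} - 344168} = \frac{849821}{-344168 + \sqrt{511}}$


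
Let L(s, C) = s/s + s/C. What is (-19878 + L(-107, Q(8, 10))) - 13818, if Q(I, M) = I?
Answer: -269667/8 ≈ -33708.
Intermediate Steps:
L(s, C) = 1 + s/C
(-19878 + L(-107, Q(8, 10))) - 13818 = (-19878 + (8 - 107)/8) - 13818 = (-19878 + (1/8)*(-99)) - 13818 = (-19878 - 99/8) - 13818 = -159123/8 - 13818 = -269667/8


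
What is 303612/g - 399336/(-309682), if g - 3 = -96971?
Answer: -6912544767/3753655522 ≈ -1.8416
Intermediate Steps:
g = -96968 (g = 3 - 96971 = -96968)
303612/g - 399336/(-309682) = 303612/(-96968) - 399336/(-309682) = 303612*(-1/96968) - 399336*(-1/309682) = -75903/24242 + 199668/154841 = -6912544767/3753655522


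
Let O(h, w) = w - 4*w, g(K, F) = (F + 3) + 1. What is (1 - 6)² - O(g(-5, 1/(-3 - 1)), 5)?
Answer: 40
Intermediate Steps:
g(K, F) = 4 + F (g(K, F) = (3 + F) + 1 = 4 + F)
O(h, w) = -3*w
(1 - 6)² - O(g(-5, 1/(-3 - 1)), 5) = (1 - 6)² - (-3)*5 = (-5)² - 1*(-15) = 25 + 15 = 40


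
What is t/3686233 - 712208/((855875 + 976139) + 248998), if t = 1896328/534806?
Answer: -175507101418527256/512818461277493447 ≈ -0.34224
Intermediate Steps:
t = 948164/267403 (t = 1896328*(1/534806) = 948164/267403 ≈ 3.5458)
t/3686233 - 712208/((855875 + 976139) + 248998) = (948164/267403)/3686233 - 712208/((855875 + 976139) + 248998) = (948164/267403)*(1/3686233) - 712208/(1832014 + 248998) = 948164/985709762899 - 712208/2081012 = 948164/985709762899 - 712208*1/2081012 = 948164/985709762899 - 178052/520253 = -175507101418527256/512818461277493447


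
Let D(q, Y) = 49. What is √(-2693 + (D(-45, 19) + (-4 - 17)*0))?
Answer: 2*I*√661 ≈ 51.42*I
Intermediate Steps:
√(-2693 + (D(-45, 19) + (-4 - 17)*0)) = √(-2693 + (49 + (-4 - 17)*0)) = √(-2693 + (49 - 21*0)) = √(-2693 + (49 + 0)) = √(-2693 + 49) = √(-2644) = 2*I*√661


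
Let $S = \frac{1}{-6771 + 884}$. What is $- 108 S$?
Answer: $\frac{108}{5887} \approx 0.018346$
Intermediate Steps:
$S = - \frac{1}{5887}$ ($S = \frac{1}{-5887} = - \frac{1}{5887} \approx -0.00016987$)
$- 108 S = \left(-108\right) \left(- \frac{1}{5887}\right) = \frac{108}{5887}$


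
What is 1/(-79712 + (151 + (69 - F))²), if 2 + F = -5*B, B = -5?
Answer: -1/40903 ≈ -2.4448e-5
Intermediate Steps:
F = 23 (F = -2 - 5*(-5) = -2 + 25 = 23)
1/(-79712 + (151 + (69 - F))²) = 1/(-79712 + (151 + (69 - 1*23))²) = 1/(-79712 + (151 + (69 - 23))²) = 1/(-79712 + (151 + 46)²) = 1/(-79712 + 197²) = 1/(-79712 + 38809) = 1/(-40903) = -1/40903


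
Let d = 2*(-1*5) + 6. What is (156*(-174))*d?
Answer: 108576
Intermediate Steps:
d = -4 (d = 2*(-5) + 6 = -10 + 6 = -4)
(156*(-174))*d = (156*(-174))*(-4) = -27144*(-4) = 108576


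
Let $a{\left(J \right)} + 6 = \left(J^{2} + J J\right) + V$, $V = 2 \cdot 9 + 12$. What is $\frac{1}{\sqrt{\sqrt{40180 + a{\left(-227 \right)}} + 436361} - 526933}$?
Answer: $- \frac{1}{526933 - \sqrt{436361 + 3 \sqrt{15918}}} \approx -1.9002 \cdot 10^{-6}$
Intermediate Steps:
$V = 30$ ($V = 18 + 12 = 30$)
$a{\left(J \right)} = 24 + 2 J^{2}$ ($a{\left(J \right)} = -6 + \left(\left(J^{2} + J J\right) + 30\right) = -6 + \left(\left(J^{2} + J^{2}\right) + 30\right) = -6 + \left(2 J^{2} + 30\right) = -6 + \left(30 + 2 J^{2}\right) = 24 + 2 J^{2}$)
$\frac{1}{\sqrt{\sqrt{40180 + a{\left(-227 \right)}} + 436361} - 526933} = \frac{1}{\sqrt{\sqrt{40180 + \left(24 + 2 \left(-227\right)^{2}\right)} + 436361} - 526933} = \frac{1}{\sqrt{\sqrt{40180 + \left(24 + 2 \cdot 51529\right)} + 436361} - 526933} = \frac{1}{\sqrt{\sqrt{40180 + \left(24 + 103058\right)} + 436361} - 526933} = \frac{1}{\sqrt{\sqrt{40180 + 103082} + 436361} - 526933} = \frac{1}{\sqrt{\sqrt{143262} + 436361} - 526933} = \frac{1}{\sqrt{3 \sqrt{15918} + 436361} - 526933} = \frac{1}{\sqrt{436361 + 3 \sqrt{15918}} - 526933} = \frac{1}{-526933 + \sqrt{436361 + 3 \sqrt{15918}}}$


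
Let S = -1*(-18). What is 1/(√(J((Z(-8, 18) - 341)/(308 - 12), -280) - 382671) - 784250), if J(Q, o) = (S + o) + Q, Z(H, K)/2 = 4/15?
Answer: -3482070000/2730815097727627 - 14*I*√38515360530/2730815097727627 ≈ -1.2751e-6 - 1.0061e-9*I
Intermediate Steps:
S = 18
Z(H, K) = 8/15 (Z(H, K) = 2*(4/15) = 8/15)
J(Q, o) = 18 + Q + o (J(Q, o) = (18 + o) + Q = 18 + Q + o)
1/(√(J((Z(-8, 18) - 341)/(308 - 12), -280) - 382671) - 784250) = 1/(√((18 + (8/15 - 341)/(308 - 12) - 280) - 382671) - 784250) = 1/(√((18 - 5107/15/296 - 280) - 382671) - 784250) = 1/(√((18 - 5107/15*1/296 - 280) - 382671) - 784250) = 1/(√((18 - 5107/4440 - 280) - 382671) - 784250) = 1/(√(-1168387/4440 - 382671) - 784250) = 1/(√(-1700227627/4440) - 784250) = 1/(7*I*√38515360530/2220 - 784250) = 1/(-784250 + 7*I*√38515360530/2220)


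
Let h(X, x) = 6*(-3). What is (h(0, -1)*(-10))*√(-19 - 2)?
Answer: 180*I*√21 ≈ 824.86*I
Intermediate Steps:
h(X, x) = -18
(h(0, -1)*(-10))*√(-19 - 2) = (-18*(-10))*√(-19 - 2) = 180*√(-21) = 180*(I*√21) = 180*I*√21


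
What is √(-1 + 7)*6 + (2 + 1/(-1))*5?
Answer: 5 + 6*√6 ≈ 19.697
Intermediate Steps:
√(-1 + 7)*6 + (2 + 1/(-1))*5 = √6*6 + (2 - 1)*5 = 6*√6 + 1*5 = 6*√6 + 5 = 5 + 6*√6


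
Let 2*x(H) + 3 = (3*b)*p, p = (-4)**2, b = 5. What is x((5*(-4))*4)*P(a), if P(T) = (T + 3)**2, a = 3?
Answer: 4266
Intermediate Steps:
p = 16
P(T) = (3 + T)**2
x(H) = 237/2 (x(H) = -3/2 + ((3*5)*16)/2 = -3/2 + (15*16)/2 = -3/2 + (1/2)*240 = -3/2 + 120 = 237/2)
x((5*(-4))*4)*P(a) = 237*(3 + 3)**2/2 = (237/2)*6**2 = (237/2)*36 = 4266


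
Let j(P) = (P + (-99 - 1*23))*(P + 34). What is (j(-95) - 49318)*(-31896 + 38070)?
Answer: -222764094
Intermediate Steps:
j(P) = (-122 + P)*(34 + P) (j(P) = (P + (-99 - 23))*(34 + P) = (P - 122)*(34 + P) = (-122 + P)*(34 + P))
(j(-95) - 49318)*(-31896 + 38070) = ((-4148 + (-95)² - 88*(-95)) - 49318)*(-31896 + 38070) = ((-4148 + 9025 + 8360) - 49318)*6174 = (13237 - 49318)*6174 = -36081*6174 = -222764094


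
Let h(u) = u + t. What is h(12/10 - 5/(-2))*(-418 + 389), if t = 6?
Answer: -2813/10 ≈ -281.30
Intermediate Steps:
h(u) = 6 + u (h(u) = u + 6 = 6 + u)
h(12/10 - 5/(-2))*(-418 + 389) = (6 + (12/10 - 5/(-2)))*(-418 + 389) = (6 + (12*(⅒) - 5*(-½)))*(-29) = (6 + (6/5 + 5/2))*(-29) = (6 + 37/10)*(-29) = (97/10)*(-29) = -2813/10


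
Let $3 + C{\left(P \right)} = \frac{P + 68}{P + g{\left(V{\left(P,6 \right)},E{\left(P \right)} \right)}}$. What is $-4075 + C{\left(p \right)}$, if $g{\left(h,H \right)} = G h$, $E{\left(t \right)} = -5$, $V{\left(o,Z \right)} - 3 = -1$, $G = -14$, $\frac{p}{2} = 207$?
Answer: $- \frac{786813}{193} \approx -4076.8$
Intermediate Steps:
$p = 414$ ($p = 2 \cdot 207 = 414$)
$V{\left(o,Z \right)} = 2$ ($V{\left(o,Z \right)} = 3 - 1 = 2$)
$g{\left(h,H \right)} = - 14 h$
$C{\left(P \right)} = -3 + \frac{68 + P}{-28 + P}$ ($C{\left(P \right)} = -3 + \frac{P + 68}{P - 28} = -3 + \frac{68 + P}{P - 28} = -3 + \frac{68 + P}{-28 + P}$)
$-4075 + C{\left(p \right)} = -4075 + \frac{2 \left(76 - 414\right)}{-28 + 414} = -4075 + \frac{2 \left(76 - 414\right)}{386} = -4075 + 2 \cdot \frac{1}{386} \left(-338\right) = -4075 - \frac{338}{193} = - \frac{786813}{193}$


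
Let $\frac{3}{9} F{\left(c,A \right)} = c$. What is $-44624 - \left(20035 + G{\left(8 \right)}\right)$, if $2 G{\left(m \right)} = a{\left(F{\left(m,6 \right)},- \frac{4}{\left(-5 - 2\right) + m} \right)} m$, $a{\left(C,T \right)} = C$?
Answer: $-64755$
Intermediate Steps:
$F{\left(c,A \right)} = 3 c$
$G{\left(m \right)} = \frac{3 m^{2}}{2}$ ($G{\left(m \right)} = \frac{3 m m}{2} = \frac{3 m^{2}}{2}$)
$-44624 - \left(20035 + G{\left(8 \right)}\right) = -44624 - \left(20035 + \frac{3 \cdot 8^{2}}{2}\right) = -44624 - \left(20035 + \frac{3}{2} \cdot 64\right) = -44624 - 20131 = -64755$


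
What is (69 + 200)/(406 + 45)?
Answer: 269/451 ≈ 0.59645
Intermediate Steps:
(69 + 200)/(406 + 45) = 269/451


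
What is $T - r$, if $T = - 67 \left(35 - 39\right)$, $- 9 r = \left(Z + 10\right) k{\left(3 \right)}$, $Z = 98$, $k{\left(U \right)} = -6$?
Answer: $196$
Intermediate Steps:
$r = 72$ ($r = - \frac{\left(98 + 10\right) \left(-6\right)}{9} = - \frac{108 \left(-6\right)}{9} = \left(- \frac{1}{9}\right) \left(-648\right) = 72$)
$T = 268$ ($T = \left(-67\right) \left(-4\right) = 268$)
$T - r = 268 - 72 = 196$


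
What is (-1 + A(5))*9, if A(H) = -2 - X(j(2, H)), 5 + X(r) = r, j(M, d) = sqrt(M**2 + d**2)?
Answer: 18 - 9*sqrt(29) ≈ -30.466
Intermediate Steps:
X(r) = -5 + r
A(H) = 3 - sqrt(4 + H**2) (A(H) = -2 - (-5 + sqrt(2**2 + H**2)) = -2 - (-5 + sqrt(4 + H**2)) = -2 + (5 - sqrt(4 + H**2)) = 3 - sqrt(4 + H**2))
(-1 + A(5))*9 = (-1 + (3 - sqrt(4 + 5**2)))*9 = (-1 + (3 - sqrt(4 + 25)))*9 = (-1 + (3 - sqrt(29)))*9 = (2 - sqrt(29))*9 = 18 - 9*sqrt(29)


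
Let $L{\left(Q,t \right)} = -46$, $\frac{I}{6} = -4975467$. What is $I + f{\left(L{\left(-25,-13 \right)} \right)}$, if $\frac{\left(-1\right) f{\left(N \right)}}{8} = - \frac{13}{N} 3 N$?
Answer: $-29852490$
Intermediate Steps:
$I = -29852802$ ($I = 6 \left(-4975467\right) = -29852802$)
$f{\left(N \right)} = 312$ ($f{\left(N \right)} = - 8 - \frac{13}{N} 3 N = - 8 - \frac{39}{N} N = \left(-8\right) \left(-39\right) = 312$)
$I + f{\left(L{\left(-25,-13 \right)} \right)} = -29852802 + 312 = -29852490$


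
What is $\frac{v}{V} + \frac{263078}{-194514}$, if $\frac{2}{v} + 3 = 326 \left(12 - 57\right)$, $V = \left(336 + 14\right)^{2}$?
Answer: $- \frac{13135210511223}{9711881401250} \approx -1.3525$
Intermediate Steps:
$V = 122500$ ($V = 350^{2} = 122500$)
$v = - \frac{2}{14673}$ ($v = \frac{2}{-3 + 326 \left(12 - 57\right)} = \frac{2}{-3 + 326 \left(-45\right)} = \frac{2}{-3 - 14670} = \frac{2}{-14673} = 2 \left(- \frac{1}{14673}\right) = - \frac{2}{14673} \approx -0.0001363$)
$\frac{v}{V} + \frac{263078}{-194514} = - \frac{2}{14673 \cdot 122500} + \frac{263078}{-194514} = \left(- \frac{2}{14673}\right) \frac{1}{122500} + 263078 \left(- \frac{1}{194514}\right) = - \frac{1}{898721250} - \frac{131539}{97257} = - \frac{13135210511223}{9711881401250}$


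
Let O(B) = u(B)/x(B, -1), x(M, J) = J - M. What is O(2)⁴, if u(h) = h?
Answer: 16/81 ≈ 0.19753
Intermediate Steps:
O(B) = B/(-1 - B)
O(2)⁴ = (-1*2/(1 + 2))⁴ = (-1*2/3)⁴ = (-1*2*⅓)⁴ = (-⅔)⁴ = 16/81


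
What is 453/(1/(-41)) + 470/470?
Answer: -18572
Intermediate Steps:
453/(1/(-41)) + 470/470 = 453/(-1/41) + 470*(1/470) = 453*(-41) + 1 = -18573 + 1 = -18572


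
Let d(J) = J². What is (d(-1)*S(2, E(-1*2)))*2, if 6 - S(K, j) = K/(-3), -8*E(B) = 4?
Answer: 40/3 ≈ 13.333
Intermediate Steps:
E(B) = -½ (E(B) = -⅛*4 = -½)
S(K, j) = 6 + K/3 (S(K, j) = 6 - K/(-3) = 6 - K*(-1)/3 = 6 - (-1)*K/3 = 6 + K/3)
(d(-1)*S(2, E(-1*2)))*2 = ((-1)²*(6 + (⅓)*2))*2 = (1*(6 + ⅔))*2 = (1*(20/3))*2 = (20/3)*2 = 40/3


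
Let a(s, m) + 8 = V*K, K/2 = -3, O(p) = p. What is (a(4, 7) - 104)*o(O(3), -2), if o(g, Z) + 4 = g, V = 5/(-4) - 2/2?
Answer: 197/2 ≈ 98.500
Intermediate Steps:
K = -6 (K = 2*(-3) = -6)
V = -9/4 (V = 5*(-1/4) - 2*1/2 = -5/4 - 1 = -9/4 ≈ -2.2500)
o(g, Z) = -4 + g
a(s, m) = 11/2 (a(s, m) = -8 - 9/4*(-6) = -8 + 27/2 = 11/2)
(a(4, 7) - 104)*o(O(3), -2) = (11/2 - 104)*(-4 + 3) = -197/2*(-1) = 197/2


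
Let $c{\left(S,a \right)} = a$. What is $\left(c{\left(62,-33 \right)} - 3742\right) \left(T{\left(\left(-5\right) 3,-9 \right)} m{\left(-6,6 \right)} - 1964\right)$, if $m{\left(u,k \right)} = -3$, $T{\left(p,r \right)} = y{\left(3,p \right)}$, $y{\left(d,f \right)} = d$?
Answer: $7448075$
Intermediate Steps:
$T{\left(p,r \right)} = 3$
$\left(c{\left(62,-33 \right)} - 3742\right) \left(T{\left(\left(-5\right) 3,-9 \right)} m{\left(-6,6 \right)} - 1964\right) = \left(-33 - 3742\right) \left(3 \left(-3\right) - 1964\right) = - 3775 \left(-9 - 1964\right) = \left(-3775\right) \left(-1973\right) = 7448075$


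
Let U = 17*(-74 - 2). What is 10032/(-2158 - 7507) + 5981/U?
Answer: -70767709/12487180 ≈ -5.6672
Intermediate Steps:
U = -1292 (U = 17*(-76) = -1292)
10032/(-2158 - 7507) + 5981/U = 10032/(-2158 - 7507) + 5981/(-1292) = 10032/(-9665) + 5981*(-1/1292) = 10032*(-1/9665) - 5981/1292 = -10032/9665 - 5981/1292 = -70767709/12487180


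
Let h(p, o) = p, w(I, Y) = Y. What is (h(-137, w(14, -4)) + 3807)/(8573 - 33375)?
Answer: -1835/12401 ≈ -0.14797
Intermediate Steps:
(h(-137, w(14, -4)) + 3807)/(8573 - 33375) = (-137 + 3807)/(8573 - 33375) = 3670/(-24802) = 3670*(-1/24802) = -1835/12401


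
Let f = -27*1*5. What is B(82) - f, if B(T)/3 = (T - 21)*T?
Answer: 15141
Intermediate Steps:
B(T) = 3*T*(-21 + T) (B(T) = 3*((T - 21)*T) = 3*((-21 + T)*T) = 3*(T*(-21 + T)) = 3*T*(-21 + T))
f = -135 (f = -27*5 = -135)
B(82) - f = 3*82*(-21 + 82) - 1*(-135) = 3*82*61 + 135 = 15006 + 135 = 15141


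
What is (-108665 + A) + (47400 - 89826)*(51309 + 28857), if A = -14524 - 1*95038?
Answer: -3401340943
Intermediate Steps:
A = -109562 (A = -14524 - 95038 = -109562)
(-108665 + A) + (47400 - 89826)*(51309 + 28857) = (-108665 - 109562) + (47400 - 89826)*(51309 + 28857) = -218227 - 42426*80166 = -218227 - 3401122716 = -3401340943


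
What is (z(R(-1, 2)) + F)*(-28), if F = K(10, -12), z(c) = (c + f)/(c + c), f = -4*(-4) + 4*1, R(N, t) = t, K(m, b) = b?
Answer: 182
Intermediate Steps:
f = 20 (f = 16 + 4 = 20)
z(c) = (20 + c)/(2*c) (z(c) = (c + 20)/(c + c) = (20 + c)/((2*c)) = (20 + c)*(1/(2*c)) = (20 + c)/(2*c))
F = -12
(z(R(-1, 2)) + F)*(-28) = ((1/2)*(20 + 2)/2 - 12)*(-28) = ((1/2)*(1/2)*22 - 12)*(-28) = (11/2 - 12)*(-28) = -13/2*(-28) = 182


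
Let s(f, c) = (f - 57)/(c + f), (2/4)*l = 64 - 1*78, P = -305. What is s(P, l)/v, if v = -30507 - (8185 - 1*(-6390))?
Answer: -181/7506153 ≈ -2.4114e-5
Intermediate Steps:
v = -45082 (v = -30507 - (8185 + 6390) = -30507 - 1*14575 = -30507 - 14575 = -45082)
l = -28 (l = 2*(64 - 1*78) = 2*(64 - 78) = 2*(-14) = -28)
s(f, c) = (-57 + f)/(c + f)
s(P, l)/v = ((-57 - 305)/(-28 - 305))/(-45082) = (-362/(-333))*(-1/45082) = -1/333*(-362)*(-1/45082) = (362/333)*(-1/45082) = -181/7506153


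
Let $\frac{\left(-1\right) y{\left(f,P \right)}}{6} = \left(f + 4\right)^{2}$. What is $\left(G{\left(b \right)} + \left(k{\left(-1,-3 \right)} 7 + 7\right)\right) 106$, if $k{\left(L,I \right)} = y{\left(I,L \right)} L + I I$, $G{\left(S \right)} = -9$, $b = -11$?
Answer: $10918$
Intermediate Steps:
$y{\left(f,P \right)} = - 6 \left(4 + f\right)^{2}$ ($y{\left(f,P \right)} = - 6 \left(f + 4\right)^{2} = - 6 \left(4 + f\right)^{2}$)
$k{\left(L,I \right)} = I^{2} - 6 L \left(4 + I\right)^{2}$ ($k{\left(L,I \right)} = - 6 \left(4 + I\right)^{2} L + I I = - 6 L \left(4 + I\right)^{2} + I^{2} = I^{2} - 6 L \left(4 + I\right)^{2}$)
$\left(G{\left(b \right)} + \left(k{\left(-1,-3 \right)} 7 + 7\right)\right) 106 = \left(-9 + \left(\left(\left(-3\right)^{2} - - 6 \left(4 - 3\right)^{2}\right) 7 + 7\right)\right) 106 = \left(-9 + \left(\left(9 - - 6 \cdot 1^{2}\right) 7 + 7\right)\right) 106 = \left(-9 + \left(\left(9 - \left(-6\right) 1\right) 7 + 7\right)\right) 106 = \left(-9 + \left(\left(9 + 6\right) 7 + 7\right)\right) 106 = \left(-9 + \left(15 \cdot 7 + 7\right)\right) 106 = \left(-9 + \left(105 + 7\right)\right) 106 = \left(-9 + 112\right) 106 = 103 \cdot 106 = 10918$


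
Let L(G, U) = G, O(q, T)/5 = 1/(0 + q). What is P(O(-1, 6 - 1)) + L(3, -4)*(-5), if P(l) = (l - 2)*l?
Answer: 20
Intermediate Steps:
O(q, T) = 5/q (O(q, T) = 5/(0 + q) = 5/q)
P(l) = l*(-2 + l) (P(l) = (-2 + l)*l = l*(-2 + l))
P(O(-1, 6 - 1)) + L(3, -4)*(-5) = (5/(-1))*(-2 + 5/(-1)) + 3*(-5) = (5*(-1))*(-2 + 5*(-1)) - 15 = -5*(-2 - 5) - 15 = -5*(-7) - 15 = 35 - 15 = 20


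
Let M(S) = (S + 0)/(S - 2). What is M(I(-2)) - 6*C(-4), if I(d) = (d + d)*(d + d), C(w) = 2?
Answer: -76/7 ≈ -10.857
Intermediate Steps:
I(d) = 4*d**2 (I(d) = (2*d)*(2*d) = 4*d**2)
M(S) = S/(-2 + S)
M(I(-2)) - 6*C(-4) = (4*(-2)**2)/(-2 + 4*(-2)**2) - 6*2 = (4*4)/(-2 + 4*4) - 12 = 16/(-2 + 16) - 12 = 16/14 - 12 = 16*(1/14) - 12 = 8/7 - 12 = -76/7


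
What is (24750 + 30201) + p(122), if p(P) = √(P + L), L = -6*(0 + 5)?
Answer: 54951 + 2*√23 ≈ 54961.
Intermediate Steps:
L = -30 (L = -6*5 = -30)
p(P) = √(-30 + P) (p(P) = √(P - 30) = √(-30 + P))
(24750 + 30201) + p(122) = (24750 + 30201) + √(-30 + 122) = 54951 + √92 = 54951 + 2*√23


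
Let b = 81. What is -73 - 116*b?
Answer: -9469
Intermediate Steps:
-73 - 116*b = -73 - 116*81 = -73 - 9396 = -9469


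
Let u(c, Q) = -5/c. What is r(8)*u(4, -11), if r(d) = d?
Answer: -10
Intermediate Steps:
r(8)*u(4, -11) = 8*(-5/4) = -10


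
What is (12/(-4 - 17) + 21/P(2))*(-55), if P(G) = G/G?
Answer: -7865/7 ≈ -1123.6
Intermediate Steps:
P(G) = 1
(12/(-4 - 17) + 21/P(2))*(-55) = (12/(-4 - 17) + 21/1)*(-55) = (12/(-21) + 21*1)*(-55) = (12*(-1/21) + 21)*(-55) = (-4/7 + 21)*(-55) = (143/7)*(-55) = -7865/7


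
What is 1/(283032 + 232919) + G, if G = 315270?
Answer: 162663871771/515951 ≈ 3.1527e+5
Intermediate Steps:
1/(283032 + 232919) + G = 1/(283032 + 232919) + 315270 = 1/515951 + 315270 = 162663871771/515951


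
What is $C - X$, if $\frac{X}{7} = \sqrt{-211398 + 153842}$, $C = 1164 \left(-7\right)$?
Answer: $-8148 - 14 i \sqrt{14389} \approx -8148.0 - 1679.4 i$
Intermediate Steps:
$C = -8148$
$X = 14 i \sqrt{14389}$ ($X = 7 \sqrt{-211398 + 153842} = 7 \sqrt{-57556} = 7 \cdot 2 i \sqrt{14389} = 14 i \sqrt{14389} \approx 1679.4 i$)
$C - X = -8148 - 14 i \sqrt{14389}$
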